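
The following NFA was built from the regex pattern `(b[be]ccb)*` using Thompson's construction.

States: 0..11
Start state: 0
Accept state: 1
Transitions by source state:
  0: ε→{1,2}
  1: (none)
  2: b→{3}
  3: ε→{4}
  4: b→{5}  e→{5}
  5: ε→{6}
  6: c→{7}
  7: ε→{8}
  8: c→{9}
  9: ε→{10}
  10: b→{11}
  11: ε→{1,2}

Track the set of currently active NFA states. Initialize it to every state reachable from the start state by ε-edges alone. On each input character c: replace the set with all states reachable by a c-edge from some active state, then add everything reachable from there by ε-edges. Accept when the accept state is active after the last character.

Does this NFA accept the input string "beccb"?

Answer: ACCEPT

Derivation:
S₀ = ε-closure({0}) = {0,1,2}
'b' @ 1: {3,4}
'e' @ 2: {5,6}
'c' @ 3: {7,8}
'c' @ 4: {9,10}
'b' @ 5: {1,2,11}  [accepting]
end set {1,2,11} — state 1 in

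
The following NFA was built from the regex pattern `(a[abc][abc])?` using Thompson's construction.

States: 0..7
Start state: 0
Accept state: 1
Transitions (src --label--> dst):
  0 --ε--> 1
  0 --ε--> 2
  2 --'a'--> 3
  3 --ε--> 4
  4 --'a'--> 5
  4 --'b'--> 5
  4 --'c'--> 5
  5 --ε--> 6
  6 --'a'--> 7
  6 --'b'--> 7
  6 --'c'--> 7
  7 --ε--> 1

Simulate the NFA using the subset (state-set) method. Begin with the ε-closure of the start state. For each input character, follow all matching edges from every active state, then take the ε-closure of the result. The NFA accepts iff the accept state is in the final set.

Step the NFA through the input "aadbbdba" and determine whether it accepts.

initial (ε-close {0}): {0,1,2}
'a' @ 1: {3,4}
'a' @ 2: {5,6}
'd' @ 3: {}  — dead — no transitions
rest 'bbdba' ignored (set empty)
after full input: {}  (accept=1 not in)

Answer: REJECT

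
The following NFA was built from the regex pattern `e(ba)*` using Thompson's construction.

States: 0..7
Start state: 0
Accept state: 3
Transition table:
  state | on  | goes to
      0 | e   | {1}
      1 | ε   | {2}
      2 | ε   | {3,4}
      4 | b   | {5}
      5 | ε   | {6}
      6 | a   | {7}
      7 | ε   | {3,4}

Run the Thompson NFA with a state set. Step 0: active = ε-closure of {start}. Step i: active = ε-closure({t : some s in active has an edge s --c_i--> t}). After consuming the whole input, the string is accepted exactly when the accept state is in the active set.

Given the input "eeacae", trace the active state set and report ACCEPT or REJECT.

initial (ε-close {0}): {0}
'e' @ 1: {1,2,3,4}  [accepting]
'e' @ 2: {}  — no active states
rest 'acae' ignored (set empty)
end set {} — state 3 not in

Answer: REJECT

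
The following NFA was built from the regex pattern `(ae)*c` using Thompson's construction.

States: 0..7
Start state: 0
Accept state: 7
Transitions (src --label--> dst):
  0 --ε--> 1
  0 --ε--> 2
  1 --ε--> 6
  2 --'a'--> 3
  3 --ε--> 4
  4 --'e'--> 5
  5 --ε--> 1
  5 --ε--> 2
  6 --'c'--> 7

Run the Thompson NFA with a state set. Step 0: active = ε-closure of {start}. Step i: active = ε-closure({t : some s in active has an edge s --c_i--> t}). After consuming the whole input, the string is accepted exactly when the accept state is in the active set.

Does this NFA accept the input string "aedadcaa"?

Answer: REJECT

Derivation:
initial (ε-close {0}): {0,1,2,6}
'a' @ 1: {3,4}
'e' @ 2: {1,2,5,6}
'd' @ 3: {}  — state set empty
rest 'adcaa' ignored (set empty)
final: {}; accept 7 not in set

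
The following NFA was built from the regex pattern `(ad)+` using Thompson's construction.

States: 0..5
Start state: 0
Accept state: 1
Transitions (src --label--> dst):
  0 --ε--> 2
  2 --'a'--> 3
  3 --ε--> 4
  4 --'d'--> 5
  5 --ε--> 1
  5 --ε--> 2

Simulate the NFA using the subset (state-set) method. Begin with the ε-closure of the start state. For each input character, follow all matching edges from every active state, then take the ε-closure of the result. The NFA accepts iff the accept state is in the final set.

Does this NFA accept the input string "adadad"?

Answer: ACCEPT

Trace:
start: ε-closure({0}) = {0,2}
'a' @ 1: {3,4}
'd' @ 2: {1,2,5}  (accept∈set)
'a' @ 3: {3,4}
'd' @ 4: {1,2,5}  (accept∈set)
'a' @ 5: {3,4}
'd' @ 6: {1,2,5}  (accept∈set)
after full input: {1,2,5}  (accept=1 in)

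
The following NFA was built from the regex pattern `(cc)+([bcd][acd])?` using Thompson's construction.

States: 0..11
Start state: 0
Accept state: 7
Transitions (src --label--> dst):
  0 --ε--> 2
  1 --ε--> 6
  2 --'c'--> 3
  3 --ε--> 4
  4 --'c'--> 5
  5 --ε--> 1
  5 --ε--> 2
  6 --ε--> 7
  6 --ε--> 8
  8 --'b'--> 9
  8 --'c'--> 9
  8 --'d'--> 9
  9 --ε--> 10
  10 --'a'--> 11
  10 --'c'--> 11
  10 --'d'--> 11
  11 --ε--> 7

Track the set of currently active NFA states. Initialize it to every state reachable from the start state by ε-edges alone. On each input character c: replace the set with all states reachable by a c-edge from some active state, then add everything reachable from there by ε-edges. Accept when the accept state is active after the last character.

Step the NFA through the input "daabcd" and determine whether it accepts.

S₀ = ε-closure({0}) = {0,2}
'd' @ 1: {}  — no active states
rest 'aabcd' ignored (set empty)
end set {} — state 7 not in

Answer: REJECT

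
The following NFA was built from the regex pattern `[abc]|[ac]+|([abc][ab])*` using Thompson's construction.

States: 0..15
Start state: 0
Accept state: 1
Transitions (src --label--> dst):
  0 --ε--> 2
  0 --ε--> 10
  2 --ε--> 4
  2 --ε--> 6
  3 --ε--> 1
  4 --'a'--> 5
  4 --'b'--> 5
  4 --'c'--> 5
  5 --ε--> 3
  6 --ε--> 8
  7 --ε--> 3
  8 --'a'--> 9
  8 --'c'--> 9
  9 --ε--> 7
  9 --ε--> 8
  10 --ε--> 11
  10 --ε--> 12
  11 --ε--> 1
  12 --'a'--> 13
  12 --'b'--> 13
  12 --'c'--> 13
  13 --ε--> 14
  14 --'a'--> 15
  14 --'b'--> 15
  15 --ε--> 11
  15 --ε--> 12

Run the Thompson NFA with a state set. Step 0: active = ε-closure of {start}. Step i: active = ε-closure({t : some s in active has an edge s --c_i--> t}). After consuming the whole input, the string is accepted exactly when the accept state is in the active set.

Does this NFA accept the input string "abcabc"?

Answer: REJECT

Steps:
start: ε-closure({0}) = {0,1,2,4,6,8,10,11,12}
'a' @ 1: {1,3,5,7,8,9,13,14}  [accepting]
'b' @ 2: {1,11,12,15}  [accepting]
'c' @ 3: {13,14}
'a' @ 4: {1,11,12,15}  [accepting]
'b' @ 5: {13,14}
'c' @ 6: {}  — no active states
after full input: {}  (accept=1 not in)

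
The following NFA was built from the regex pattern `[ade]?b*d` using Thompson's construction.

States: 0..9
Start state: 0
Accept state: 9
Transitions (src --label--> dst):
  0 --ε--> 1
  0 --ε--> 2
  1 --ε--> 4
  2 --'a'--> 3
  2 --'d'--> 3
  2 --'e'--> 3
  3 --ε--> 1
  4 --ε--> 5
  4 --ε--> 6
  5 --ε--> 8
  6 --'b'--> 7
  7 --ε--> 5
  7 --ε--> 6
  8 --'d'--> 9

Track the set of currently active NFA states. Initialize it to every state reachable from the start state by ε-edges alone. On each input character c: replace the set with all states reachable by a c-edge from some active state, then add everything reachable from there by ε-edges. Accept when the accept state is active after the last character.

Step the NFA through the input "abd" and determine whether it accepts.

Answer: ACCEPT

Derivation:
S₀ = ε-closure({0}) = {0,1,2,4,5,6,8}
'a' @ 1: {1,3,4,5,6,8}
'b' @ 2: {5,6,7,8}
'd' @ 3: {9}  (accept∈set)
end set {9} — state 9 in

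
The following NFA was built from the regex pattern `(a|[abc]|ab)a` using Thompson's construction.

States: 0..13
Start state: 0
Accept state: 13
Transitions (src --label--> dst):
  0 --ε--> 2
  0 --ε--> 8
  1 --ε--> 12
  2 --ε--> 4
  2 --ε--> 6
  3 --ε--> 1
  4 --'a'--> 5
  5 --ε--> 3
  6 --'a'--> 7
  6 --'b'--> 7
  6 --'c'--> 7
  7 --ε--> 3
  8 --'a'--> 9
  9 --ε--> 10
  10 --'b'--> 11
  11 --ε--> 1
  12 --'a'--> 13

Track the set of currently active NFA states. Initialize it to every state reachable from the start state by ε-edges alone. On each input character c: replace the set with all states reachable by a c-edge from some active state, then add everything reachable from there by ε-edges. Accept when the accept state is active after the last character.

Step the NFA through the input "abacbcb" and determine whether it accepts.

start: ε-closure({0}) = {0,2,4,6,8}
'a' @ 1: {1,3,5,7,9,10,12}
'b' @ 2: {1,11,12}
'a' @ 3: {13}  ✓accept
'c' @ 4: {}  — dead — no transitions
rest 'bcb' ignored (set empty)
final: {}; accept 13 not in set

Answer: REJECT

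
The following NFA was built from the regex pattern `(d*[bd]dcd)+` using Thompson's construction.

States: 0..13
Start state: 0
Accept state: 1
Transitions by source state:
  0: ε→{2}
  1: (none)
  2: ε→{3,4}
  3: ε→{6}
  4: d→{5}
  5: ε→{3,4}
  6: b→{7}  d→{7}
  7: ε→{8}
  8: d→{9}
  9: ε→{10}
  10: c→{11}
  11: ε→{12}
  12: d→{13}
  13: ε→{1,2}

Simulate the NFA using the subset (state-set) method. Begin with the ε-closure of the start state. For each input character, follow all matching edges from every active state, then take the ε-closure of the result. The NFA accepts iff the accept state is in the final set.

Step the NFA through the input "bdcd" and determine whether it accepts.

S₀ = ε-closure({0}) = {0,2,3,4,6}
'b' @ 1: {7,8}
'd' @ 2: {9,10}
'c' @ 3: {11,12}
'd' @ 4: {1,2,3,4,6,13}  ✓accept
final: {1,2,3,4,6,13}; accept 1 in set

Answer: ACCEPT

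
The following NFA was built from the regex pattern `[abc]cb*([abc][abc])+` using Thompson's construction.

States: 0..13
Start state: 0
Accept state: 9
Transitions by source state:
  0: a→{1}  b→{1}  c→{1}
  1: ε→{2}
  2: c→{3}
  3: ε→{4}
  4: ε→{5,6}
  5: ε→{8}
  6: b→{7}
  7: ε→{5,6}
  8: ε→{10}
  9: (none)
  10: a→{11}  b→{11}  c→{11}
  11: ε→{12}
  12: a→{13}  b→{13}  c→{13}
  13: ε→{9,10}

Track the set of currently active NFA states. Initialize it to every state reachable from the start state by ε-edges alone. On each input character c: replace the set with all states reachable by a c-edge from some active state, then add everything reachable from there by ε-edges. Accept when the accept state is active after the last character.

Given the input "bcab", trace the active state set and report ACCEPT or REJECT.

Answer: ACCEPT

Steps:
initial (ε-close {0}): {0}
'b' @ 1: {1,2}
'c' @ 2: {3,4,5,6,8,10}
'a' @ 3: {11,12}
'b' @ 4: {9,10,13}  ✓accept
end set {9,10,13} — state 9 in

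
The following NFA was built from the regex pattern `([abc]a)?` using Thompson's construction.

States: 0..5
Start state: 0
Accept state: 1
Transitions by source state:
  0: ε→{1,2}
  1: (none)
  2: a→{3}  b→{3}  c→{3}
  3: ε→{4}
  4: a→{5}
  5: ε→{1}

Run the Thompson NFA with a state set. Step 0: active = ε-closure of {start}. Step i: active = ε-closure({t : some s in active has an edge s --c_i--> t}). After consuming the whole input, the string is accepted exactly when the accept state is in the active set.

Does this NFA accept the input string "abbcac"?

Answer: REJECT

Steps:
initial (ε-close {0}): {0,1,2}
'a' @ 1: {3,4}
'b' @ 2: {}  — dead — no transitions
rest 'bcac' ignored (set empty)
final: {}; accept 1 not in set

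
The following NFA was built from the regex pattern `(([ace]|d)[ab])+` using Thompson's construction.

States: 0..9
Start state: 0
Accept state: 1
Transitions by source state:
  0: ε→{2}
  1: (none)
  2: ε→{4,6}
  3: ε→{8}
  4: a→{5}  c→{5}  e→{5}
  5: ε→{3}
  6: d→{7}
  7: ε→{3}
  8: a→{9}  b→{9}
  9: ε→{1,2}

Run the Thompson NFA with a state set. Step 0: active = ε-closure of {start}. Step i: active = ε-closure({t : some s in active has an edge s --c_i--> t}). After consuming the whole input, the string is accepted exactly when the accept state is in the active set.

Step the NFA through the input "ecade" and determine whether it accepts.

Answer: REJECT

Trace:
start: ε-closure({0}) = {0,2,4,6}
'e' @ 1: {3,5,8}
'c' @ 2: {}  — no active states
rest 'ade' ignored (set empty)
final: {}; accept 1 not in set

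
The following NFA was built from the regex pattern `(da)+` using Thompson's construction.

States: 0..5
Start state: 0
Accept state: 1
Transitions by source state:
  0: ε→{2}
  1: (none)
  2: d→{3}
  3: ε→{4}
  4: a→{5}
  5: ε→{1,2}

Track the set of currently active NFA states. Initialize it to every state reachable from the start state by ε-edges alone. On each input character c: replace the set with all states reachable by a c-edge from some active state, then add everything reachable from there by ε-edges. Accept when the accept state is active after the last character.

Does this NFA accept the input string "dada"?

Answer: ACCEPT

Trace:
initial (ε-close {0}): {0,2}
'd' @ 1: {3,4}
'a' @ 2: {1,2,5}  [accepting]
'd' @ 3: {3,4}
'a' @ 4: {1,2,5}  [accepting]
final: {1,2,5}; accept 1 in set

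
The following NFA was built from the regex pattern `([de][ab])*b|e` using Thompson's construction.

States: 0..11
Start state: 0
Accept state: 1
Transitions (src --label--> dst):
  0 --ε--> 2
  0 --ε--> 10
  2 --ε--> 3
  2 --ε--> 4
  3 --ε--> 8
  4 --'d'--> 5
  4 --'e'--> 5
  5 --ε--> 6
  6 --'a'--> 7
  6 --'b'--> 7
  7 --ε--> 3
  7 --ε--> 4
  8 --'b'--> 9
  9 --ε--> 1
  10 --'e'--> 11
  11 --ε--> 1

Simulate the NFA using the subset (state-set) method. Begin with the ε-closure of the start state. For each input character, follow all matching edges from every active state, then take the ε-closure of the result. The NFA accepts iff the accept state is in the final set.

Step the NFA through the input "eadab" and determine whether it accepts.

Answer: ACCEPT

Trace:
start: ε-closure({0}) = {0,2,3,4,8,10}
'e' @ 1: {1,5,6,11}  (accept∈set)
'a' @ 2: {3,4,7,8}
'd' @ 3: {5,6}
'a' @ 4: {3,4,7,8}
'b' @ 5: {1,9}  (accept∈set)
end set {1,9} — state 1 in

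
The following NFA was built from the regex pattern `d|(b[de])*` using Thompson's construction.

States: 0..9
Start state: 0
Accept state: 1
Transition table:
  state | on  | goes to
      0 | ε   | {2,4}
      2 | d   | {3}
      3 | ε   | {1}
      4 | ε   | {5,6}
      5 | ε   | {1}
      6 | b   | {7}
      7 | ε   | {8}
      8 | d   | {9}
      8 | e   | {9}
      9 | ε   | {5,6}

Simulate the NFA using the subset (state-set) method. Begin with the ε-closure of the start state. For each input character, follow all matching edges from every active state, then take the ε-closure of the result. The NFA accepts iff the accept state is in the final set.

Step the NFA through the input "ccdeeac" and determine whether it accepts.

initial (ε-close {0}): {0,1,2,4,5,6}
'c' @ 1: {}  — state set empty
rest 'cdeeac' ignored (set empty)
final: {}; accept 1 not in set

Answer: REJECT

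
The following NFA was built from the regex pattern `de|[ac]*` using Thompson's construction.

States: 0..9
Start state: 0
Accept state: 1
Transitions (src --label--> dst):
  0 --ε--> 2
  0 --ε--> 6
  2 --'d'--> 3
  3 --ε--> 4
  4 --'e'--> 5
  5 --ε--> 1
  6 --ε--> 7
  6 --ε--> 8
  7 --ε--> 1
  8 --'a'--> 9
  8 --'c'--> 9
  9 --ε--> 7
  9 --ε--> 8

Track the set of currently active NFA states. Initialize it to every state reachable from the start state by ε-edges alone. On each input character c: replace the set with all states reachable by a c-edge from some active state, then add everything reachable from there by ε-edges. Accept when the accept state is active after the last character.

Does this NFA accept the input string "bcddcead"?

S₀ = ε-closure({0}) = {0,1,2,6,7,8}
'b' @ 1: {}  — state set empty
rest 'cddcead' ignored (set empty)
final: {}; accept 1 not in set

Answer: REJECT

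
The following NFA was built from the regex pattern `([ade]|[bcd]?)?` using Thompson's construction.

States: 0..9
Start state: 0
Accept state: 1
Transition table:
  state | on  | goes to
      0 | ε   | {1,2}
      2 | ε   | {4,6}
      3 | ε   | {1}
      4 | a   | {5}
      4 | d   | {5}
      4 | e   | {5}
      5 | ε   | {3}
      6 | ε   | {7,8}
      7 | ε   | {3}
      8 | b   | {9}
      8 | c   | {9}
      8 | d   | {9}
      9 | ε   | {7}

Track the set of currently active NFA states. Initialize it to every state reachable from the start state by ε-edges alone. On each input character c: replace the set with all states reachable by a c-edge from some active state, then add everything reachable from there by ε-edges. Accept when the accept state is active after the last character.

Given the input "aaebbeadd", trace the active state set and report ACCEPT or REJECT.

Answer: REJECT

Trace:
initial (ε-close {0}): {0,1,2,3,4,6,7,8}
'a' @ 1: {1,3,5}  [accepting]
'a' @ 2: {}  — dead — no transitions
rest 'ebbeadd' ignored (set empty)
final: {}; accept 1 not in set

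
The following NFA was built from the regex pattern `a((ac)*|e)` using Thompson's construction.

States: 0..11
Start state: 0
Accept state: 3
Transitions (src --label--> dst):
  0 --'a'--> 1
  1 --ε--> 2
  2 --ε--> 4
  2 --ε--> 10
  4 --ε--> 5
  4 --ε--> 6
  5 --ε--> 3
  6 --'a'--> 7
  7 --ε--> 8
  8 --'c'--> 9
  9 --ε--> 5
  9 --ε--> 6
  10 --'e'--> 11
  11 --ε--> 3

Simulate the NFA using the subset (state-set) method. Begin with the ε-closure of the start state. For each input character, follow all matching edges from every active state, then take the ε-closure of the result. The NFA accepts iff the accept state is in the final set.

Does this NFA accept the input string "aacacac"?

Answer: ACCEPT

Trace:
S₀ = ε-closure({0}) = {0}
'a' @ 1: {1,2,3,4,5,6,10}  [accepting]
'a' @ 2: {7,8}
'c' @ 3: {3,5,6,9}  [accepting]
'a' @ 4: {7,8}
'c' @ 5: {3,5,6,9}  [accepting]
'a' @ 6: {7,8}
'c' @ 7: {3,5,6,9}  [accepting]
final: {3,5,6,9}; accept 3 in set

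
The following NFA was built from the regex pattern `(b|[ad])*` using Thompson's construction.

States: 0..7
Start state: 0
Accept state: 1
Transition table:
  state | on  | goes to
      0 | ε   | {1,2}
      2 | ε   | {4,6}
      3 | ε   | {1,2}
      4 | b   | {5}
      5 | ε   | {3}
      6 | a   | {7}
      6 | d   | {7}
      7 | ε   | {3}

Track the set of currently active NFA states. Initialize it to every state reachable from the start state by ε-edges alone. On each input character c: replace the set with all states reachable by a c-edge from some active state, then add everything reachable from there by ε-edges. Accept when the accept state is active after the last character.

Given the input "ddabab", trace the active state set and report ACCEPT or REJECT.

Answer: ACCEPT

Trace:
S₀ = ε-closure({0}) = {0,1,2,4,6}
'd' @ 1: {1,2,3,4,6,7}  [accepting]
'd' @ 2: {1,2,3,4,6,7}  [accepting]
'a' @ 3: {1,2,3,4,6,7}  [accepting]
'b' @ 4: {1,2,3,4,5,6}  [accepting]
'a' @ 5: {1,2,3,4,6,7}  [accepting]
'b' @ 6: {1,2,3,4,5,6}  [accepting]
final: {1,2,3,4,5,6}; accept 1 in set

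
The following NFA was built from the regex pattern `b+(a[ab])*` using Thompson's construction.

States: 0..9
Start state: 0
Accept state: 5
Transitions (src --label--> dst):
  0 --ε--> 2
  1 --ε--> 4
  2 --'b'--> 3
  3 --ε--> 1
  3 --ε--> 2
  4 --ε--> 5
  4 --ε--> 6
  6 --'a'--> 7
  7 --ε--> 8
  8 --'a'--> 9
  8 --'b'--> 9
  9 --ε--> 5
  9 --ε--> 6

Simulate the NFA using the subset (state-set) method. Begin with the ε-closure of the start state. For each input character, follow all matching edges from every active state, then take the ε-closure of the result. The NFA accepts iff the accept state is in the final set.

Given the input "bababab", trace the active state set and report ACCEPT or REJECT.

initial (ε-close {0}): {0,2}
'b' @ 1: {1,2,3,4,5,6}  [accepting]
'a' @ 2: {7,8}
'b' @ 3: {5,6,9}  [accepting]
'a' @ 4: {7,8}
'b' @ 5: {5,6,9}  [accepting]
'a' @ 6: {7,8}
'b' @ 7: {5,6,9}  [accepting]
after full input: {5,6,9}  (accept=5 in)

Answer: ACCEPT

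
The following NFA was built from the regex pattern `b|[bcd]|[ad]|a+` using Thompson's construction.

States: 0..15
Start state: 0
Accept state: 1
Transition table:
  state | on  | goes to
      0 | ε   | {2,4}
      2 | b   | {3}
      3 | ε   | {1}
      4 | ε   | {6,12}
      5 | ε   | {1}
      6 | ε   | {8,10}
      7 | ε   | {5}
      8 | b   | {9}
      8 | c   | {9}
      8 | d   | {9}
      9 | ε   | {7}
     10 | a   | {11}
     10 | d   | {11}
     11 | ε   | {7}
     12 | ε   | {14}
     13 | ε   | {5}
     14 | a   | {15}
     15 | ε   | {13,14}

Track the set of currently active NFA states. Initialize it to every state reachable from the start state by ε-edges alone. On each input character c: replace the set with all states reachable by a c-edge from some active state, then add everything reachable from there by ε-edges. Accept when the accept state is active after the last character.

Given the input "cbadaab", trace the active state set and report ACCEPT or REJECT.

Answer: REJECT

Trace:
initial (ε-close {0}): {0,2,4,6,8,10,12,14}
'c' @ 1: {1,5,7,9}  ✓accept
'b' @ 2: {}  — state set empty
rest 'adaab' ignored (set empty)
final: {}; accept 1 not in set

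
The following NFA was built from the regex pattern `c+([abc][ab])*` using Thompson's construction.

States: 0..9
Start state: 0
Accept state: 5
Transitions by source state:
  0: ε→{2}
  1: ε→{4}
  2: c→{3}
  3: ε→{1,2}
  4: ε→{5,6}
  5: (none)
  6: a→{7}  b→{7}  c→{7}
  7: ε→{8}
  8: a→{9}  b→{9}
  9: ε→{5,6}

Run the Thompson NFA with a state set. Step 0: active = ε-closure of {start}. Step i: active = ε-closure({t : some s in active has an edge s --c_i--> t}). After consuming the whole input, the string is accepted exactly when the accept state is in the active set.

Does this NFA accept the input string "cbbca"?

Answer: ACCEPT

Trace:
S₀ = ε-closure({0}) = {0,2}
'c' @ 1: {1,2,3,4,5,6}  (accept∈set)
'b' @ 2: {7,8}
'b' @ 3: {5,6,9}  (accept∈set)
'c' @ 4: {7,8}
'a' @ 5: {5,6,9}  (accept∈set)
final: {5,6,9}; accept 5 in set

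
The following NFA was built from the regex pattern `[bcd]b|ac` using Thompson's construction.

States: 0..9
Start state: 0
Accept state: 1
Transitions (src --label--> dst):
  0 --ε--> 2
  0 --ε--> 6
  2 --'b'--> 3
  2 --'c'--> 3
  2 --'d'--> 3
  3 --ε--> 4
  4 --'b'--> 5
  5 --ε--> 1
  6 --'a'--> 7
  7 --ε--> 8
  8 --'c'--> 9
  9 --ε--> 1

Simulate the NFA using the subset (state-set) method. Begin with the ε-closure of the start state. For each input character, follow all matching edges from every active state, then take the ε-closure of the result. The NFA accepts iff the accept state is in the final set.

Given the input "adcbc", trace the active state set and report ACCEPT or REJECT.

Answer: REJECT

Derivation:
start: ε-closure({0}) = {0,2,6}
'a' @ 1: {7,8}
'd' @ 2: {}  — state set empty
rest 'cbc' ignored (set empty)
final: {}; accept 1 not in set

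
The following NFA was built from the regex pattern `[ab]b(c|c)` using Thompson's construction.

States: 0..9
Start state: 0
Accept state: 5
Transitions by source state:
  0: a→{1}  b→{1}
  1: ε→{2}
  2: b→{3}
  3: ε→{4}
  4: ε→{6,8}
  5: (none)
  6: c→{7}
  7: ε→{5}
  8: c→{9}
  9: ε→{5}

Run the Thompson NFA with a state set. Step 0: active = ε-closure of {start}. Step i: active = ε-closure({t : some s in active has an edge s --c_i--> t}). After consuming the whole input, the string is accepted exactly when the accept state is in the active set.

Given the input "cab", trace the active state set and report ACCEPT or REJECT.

S₀ = ε-closure({0}) = {0}
'c' @ 1: {}  — state set empty
rest 'ab' ignored (set empty)
after full input: {}  (accept=5 not in)

Answer: REJECT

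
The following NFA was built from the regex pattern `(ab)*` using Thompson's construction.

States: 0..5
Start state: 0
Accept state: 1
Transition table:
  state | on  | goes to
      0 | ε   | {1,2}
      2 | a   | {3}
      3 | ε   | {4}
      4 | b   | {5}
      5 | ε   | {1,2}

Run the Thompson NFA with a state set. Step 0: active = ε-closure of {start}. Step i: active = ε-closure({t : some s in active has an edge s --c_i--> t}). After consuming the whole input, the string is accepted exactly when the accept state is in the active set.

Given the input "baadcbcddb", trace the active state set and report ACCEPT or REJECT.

Answer: REJECT

Steps:
start: ε-closure({0}) = {0,1,2}
'b' @ 1: {}  — state set empty
rest 'aadcbcddb' ignored (set empty)
final: {}; accept 1 not in set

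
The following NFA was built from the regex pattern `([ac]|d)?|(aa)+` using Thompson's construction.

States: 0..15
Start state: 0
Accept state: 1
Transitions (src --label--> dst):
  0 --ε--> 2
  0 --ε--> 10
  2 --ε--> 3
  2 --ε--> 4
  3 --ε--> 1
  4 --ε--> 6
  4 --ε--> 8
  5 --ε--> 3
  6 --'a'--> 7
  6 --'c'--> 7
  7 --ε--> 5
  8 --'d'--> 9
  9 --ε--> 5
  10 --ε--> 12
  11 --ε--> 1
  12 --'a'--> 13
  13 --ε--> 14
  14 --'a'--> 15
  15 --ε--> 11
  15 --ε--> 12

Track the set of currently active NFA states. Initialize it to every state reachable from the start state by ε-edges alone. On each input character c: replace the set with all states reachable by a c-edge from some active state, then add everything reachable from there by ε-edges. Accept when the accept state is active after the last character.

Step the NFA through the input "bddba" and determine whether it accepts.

Answer: REJECT

Derivation:
initial (ε-close {0}): {0,1,2,3,4,6,8,10,12}
'b' @ 1: {}  — state set empty
rest 'ddba' ignored (set empty)
final: {}; accept 1 not in set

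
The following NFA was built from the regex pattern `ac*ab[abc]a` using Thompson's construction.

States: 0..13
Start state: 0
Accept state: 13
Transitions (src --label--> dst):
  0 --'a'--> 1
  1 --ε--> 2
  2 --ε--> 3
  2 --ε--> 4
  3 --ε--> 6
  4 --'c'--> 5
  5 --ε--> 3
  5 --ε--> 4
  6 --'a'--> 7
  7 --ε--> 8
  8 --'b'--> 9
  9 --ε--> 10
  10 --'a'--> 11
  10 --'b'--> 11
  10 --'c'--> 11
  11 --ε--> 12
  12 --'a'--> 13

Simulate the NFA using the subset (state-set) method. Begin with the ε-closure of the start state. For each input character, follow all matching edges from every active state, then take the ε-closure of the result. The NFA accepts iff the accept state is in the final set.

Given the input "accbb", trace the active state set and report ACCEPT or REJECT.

start: ε-closure({0}) = {0}
'a' @ 1: {1,2,3,4,6}
'c' @ 2: {3,4,5,6}
'c' @ 3: {3,4,5,6}
'b' @ 4: {}  — dead — no transitions
rest 'b' ignored (set empty)
end set {} — state 13 not in

Answer: REJECT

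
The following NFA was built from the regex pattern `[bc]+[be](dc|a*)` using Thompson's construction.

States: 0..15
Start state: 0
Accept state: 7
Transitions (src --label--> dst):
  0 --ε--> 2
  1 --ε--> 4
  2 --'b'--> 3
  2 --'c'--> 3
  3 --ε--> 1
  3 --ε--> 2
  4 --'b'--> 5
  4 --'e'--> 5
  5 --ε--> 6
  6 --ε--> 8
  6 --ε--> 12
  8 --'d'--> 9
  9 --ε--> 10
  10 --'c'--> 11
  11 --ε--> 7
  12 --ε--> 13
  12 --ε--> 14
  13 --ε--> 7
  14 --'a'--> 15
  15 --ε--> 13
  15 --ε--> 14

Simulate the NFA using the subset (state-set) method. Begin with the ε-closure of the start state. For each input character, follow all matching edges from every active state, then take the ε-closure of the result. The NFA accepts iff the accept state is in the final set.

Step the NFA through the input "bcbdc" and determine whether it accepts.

Answer: ACCEPT

Steps:
initial (ε-close {0}): {0,2}
'b' @ 1: {1,2,3,4}
'c' @ 2: {1,2,3,4}
'b' @ 3: {1,2,3,4,5,6,7,8,12,13,14}  ✓accept
'd' @ 4: {9,10}
'c' @ 5: {7,11}  ✓accept
end set {7,11} — state 7 in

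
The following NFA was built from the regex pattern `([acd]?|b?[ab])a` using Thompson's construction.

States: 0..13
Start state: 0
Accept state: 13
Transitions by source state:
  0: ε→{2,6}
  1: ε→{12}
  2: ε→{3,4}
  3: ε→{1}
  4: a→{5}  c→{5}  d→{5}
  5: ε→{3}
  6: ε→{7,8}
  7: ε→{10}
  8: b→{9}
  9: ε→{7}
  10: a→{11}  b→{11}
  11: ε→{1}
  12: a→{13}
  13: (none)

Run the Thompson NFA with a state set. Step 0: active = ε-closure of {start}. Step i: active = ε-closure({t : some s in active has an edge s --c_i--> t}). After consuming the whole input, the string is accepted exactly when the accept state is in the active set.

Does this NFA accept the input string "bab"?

start: ε-closure({0}) = {0,1,2,3,4,6,7,8,10,12}
'b' @ 1: {1,7,9,10,11,12}
'a' @ 2: {1,11,12,13}  ✓accept
'b' @ 3: {}  — dead — no transitions
final: {}; accept 13 not in set

Answer: REJECT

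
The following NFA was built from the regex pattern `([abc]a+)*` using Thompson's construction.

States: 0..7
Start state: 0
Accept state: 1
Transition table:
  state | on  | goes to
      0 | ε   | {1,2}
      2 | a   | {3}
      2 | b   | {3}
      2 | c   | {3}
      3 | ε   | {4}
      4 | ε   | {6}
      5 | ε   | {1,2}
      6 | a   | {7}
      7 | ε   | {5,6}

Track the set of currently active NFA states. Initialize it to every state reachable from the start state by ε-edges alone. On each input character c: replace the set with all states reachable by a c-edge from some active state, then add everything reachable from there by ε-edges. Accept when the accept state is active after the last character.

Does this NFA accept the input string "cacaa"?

Answer: ACCEPT

Trace:
S₀ = ε-closure({0}) = {0,1,2}
'c' @ 1: {3,4,6}
'a' @ 2: {1,2,5,6,7}  [accepting]
'c' @ 3: {3,4,6}
'a' @ 4: {1,2,5,6,7}  [accepting]
'a' @ 5: {1,2,3,4,5,6,7}  [accepting]
after full input: {1,2,3,4,5,6,7}  (accept=1 in)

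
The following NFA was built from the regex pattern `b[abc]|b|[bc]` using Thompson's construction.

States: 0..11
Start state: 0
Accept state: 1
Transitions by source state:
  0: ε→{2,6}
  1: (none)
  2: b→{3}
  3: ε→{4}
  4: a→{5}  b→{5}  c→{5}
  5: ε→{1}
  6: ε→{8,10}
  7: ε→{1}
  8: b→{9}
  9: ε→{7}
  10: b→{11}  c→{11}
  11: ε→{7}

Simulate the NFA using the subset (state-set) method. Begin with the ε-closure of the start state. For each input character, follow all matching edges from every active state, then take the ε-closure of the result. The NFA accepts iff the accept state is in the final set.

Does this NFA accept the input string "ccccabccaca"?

start: ε-closure({0}) = {0,2,6,8,10}
'c' @ 1: {1,7,11}  [accepting]
'c' @ 2: {}  — dead — no transitions
rest 'ccabccaca' ignored (set empty)
end set {} — state 1 not in

Answer: REJECT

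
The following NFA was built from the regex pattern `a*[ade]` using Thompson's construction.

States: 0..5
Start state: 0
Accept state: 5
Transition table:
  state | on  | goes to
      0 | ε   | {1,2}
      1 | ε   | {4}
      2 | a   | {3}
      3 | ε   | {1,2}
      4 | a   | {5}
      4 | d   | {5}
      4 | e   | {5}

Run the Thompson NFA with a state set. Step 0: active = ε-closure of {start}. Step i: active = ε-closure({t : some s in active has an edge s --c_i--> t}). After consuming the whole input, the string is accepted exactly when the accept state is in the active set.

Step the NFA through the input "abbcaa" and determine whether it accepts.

Answer: REJECT

Trace:
initial (ε-close {0}): {0,1,2,4}
'a' @ 1: {1,2,3,4,5}  [accepting]
'b' @ 2: {}  — state set empty
rest 'bcaa' ignored (set empty)
end set {} — state 5 not in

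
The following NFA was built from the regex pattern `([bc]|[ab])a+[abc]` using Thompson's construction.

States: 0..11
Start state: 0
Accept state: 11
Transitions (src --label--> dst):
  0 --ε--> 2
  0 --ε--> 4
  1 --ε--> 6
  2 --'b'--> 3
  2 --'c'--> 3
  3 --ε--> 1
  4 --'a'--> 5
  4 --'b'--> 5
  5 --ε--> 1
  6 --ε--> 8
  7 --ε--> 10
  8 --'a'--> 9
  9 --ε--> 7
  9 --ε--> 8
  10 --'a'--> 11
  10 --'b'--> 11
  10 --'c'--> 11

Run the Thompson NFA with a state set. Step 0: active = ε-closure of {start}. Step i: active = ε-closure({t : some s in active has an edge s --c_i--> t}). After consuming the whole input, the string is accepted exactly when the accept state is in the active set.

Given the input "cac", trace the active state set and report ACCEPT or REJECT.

Answer: ACCEPT

Derivation:
start: ε-closure({0}) = {0,2,4}
'c' @ 1: {1,3,6,8}
'a' @ 2: {7,8,9,10}
'c' @ 3: {11}  ✓accept
final: {11}; accept 11 in set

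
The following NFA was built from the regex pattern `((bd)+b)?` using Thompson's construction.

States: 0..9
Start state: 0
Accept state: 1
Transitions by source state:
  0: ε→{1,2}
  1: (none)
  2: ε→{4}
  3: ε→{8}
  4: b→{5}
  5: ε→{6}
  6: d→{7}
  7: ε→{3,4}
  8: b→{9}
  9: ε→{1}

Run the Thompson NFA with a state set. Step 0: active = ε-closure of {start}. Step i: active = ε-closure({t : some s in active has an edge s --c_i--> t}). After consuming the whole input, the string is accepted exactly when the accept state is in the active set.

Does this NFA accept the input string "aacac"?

S₀ = ε-closure({0}) = {0,1,2,4}
'a' @ 1: {}  — state set empty
rest 'acac' ignored (set empty)
after full input: {}  (accept=1 not in)

Answer: REJECT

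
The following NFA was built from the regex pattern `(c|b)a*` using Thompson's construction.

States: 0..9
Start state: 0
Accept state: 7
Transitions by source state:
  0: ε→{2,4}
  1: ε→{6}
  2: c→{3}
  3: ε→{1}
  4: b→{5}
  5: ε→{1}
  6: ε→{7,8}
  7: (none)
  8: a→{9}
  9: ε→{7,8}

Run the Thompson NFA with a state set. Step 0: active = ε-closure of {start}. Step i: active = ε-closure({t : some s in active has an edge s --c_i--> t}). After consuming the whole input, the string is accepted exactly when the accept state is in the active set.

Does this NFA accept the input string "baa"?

Answer: ACCEPT

Trace:
start: ε-closure({0}) = {0,2,4}
'b' @ 1: {1,5,6,7,8}  ✓accept
'a' @ 2: {7,8,9}  ✓accept
'a' @ 3: {7,8,9}  ✓accept
after full input: {7,8,9}  (accept=7 in)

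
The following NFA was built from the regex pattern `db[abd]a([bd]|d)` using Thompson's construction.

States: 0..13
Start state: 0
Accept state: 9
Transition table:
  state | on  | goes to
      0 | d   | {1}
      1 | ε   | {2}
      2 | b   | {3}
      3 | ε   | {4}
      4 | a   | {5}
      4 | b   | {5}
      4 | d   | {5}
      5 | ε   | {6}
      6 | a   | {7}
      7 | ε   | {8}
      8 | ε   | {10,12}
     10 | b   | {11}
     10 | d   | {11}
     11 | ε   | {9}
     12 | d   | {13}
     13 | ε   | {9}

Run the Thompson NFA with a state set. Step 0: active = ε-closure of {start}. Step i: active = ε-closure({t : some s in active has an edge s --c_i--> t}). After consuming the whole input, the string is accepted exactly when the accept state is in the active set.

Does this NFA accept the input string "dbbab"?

Answer: ACCEPT

Derivation:
start: ε-closure({0}) = {0}
'd' @ 1: {1,2}
'b' @ 2: {3,4}
'b' @ 3: {5,6}
'a' @ 4: {7,8,10,12}
'b' @ 5: {9,11}  (accept∈set)
end set {9,11} — state 9 in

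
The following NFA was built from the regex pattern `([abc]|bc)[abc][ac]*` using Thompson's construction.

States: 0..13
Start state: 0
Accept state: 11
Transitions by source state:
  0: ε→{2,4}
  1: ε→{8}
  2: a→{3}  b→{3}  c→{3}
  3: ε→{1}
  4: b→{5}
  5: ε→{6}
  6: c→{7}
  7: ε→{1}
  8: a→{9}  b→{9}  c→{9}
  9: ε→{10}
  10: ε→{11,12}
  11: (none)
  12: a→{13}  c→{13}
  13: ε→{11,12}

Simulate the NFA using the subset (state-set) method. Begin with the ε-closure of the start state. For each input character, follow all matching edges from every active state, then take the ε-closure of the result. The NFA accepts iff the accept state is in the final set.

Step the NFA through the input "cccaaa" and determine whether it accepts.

initial (ε-close {0}): {0,2,4}
'c' @ 1: {1,3,8}
'c' @ 2: {9,10,11,12}  (accept∈set)
'c' @ 3: {11,12,13}  (accept∈set)
'a' @ 4: {11,12,13}  (accept∈set)
'a' @ 5: {11,12,13}  (accept∈set)
'a' @ 6: {11,12,13}  (accept∈set)
final: {11,12,13}; accept 11 in set

Answer: ACCEPT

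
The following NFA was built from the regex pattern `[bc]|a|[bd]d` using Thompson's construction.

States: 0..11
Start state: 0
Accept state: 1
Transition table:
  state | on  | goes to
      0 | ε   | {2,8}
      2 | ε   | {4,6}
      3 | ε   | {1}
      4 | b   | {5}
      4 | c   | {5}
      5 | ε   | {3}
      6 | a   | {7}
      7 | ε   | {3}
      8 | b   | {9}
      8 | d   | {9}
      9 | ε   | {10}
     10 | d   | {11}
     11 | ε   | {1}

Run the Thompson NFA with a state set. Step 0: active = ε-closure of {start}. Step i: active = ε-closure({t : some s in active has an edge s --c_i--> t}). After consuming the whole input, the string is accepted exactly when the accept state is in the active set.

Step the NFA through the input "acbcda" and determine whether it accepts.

Answer: REJECT

Steps:
S₀ = ε-closure({0}) = {0,2,4,6,8}
'a' @ 1: {1,3,7}  (accept∈set)
'c' @ 2: {}  — no active states
rest 'bcda' ignored (set empty)
end set {} — state 1 not in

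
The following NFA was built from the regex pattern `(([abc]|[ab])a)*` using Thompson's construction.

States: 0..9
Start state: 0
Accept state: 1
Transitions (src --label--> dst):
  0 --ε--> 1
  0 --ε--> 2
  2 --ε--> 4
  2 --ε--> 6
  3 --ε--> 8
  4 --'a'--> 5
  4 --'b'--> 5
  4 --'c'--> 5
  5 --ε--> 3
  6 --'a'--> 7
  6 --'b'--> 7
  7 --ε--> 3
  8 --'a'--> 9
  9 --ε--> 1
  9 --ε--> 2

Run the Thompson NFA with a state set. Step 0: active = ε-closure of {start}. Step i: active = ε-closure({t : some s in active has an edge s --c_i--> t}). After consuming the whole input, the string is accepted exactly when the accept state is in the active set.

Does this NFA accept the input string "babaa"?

S₀ = ε-closure({0}) = {0,1,2,4,6}
'b' @ 1: {3,5,7,8}
'a' @ 2: {1,2,4,6,9}  (accept∈set)
'b' @ 3: {3,5,7,8}
'a' @ 4: {1,2,4,6,9}  (accept∈set)
'a' @ 5: {3,5,7,8}
final: {3,5,7,8}; accept 1 not in set

Answer: REJECT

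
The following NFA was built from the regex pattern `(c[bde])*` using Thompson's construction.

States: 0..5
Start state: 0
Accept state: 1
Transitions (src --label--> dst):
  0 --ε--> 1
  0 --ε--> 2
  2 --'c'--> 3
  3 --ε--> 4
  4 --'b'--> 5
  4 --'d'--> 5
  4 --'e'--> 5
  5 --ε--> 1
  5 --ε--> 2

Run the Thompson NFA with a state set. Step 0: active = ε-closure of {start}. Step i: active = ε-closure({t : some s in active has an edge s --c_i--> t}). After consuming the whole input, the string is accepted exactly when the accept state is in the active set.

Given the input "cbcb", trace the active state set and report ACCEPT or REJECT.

Answer: ACCEPT

Derivation:
initial (ε-close {0}): {0,1,2}
'c' @ 1: {3,4}
'b' @ 2: {1,2,5}  [accepting]
'c' @ 3: {3,4}
'b' @ 4: {1,2,5}  [accepting]
end set {1,2,5} — state 1 in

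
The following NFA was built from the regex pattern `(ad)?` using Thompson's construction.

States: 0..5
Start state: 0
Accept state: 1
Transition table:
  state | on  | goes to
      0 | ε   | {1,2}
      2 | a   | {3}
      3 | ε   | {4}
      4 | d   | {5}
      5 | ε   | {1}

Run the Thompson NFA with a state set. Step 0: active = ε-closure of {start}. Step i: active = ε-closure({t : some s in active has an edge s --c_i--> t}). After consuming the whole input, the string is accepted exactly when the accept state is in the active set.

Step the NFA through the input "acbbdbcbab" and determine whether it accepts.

S₀ = ε-closure({0}) = {0,1,2}
'a' @ 1: {3,4}
'c' @ 2: {}  — dead — no transitions
rest 'bbdbcbab' ignored (set empty)
after full input: {}  (accept=1 not in)

Answer: REJECT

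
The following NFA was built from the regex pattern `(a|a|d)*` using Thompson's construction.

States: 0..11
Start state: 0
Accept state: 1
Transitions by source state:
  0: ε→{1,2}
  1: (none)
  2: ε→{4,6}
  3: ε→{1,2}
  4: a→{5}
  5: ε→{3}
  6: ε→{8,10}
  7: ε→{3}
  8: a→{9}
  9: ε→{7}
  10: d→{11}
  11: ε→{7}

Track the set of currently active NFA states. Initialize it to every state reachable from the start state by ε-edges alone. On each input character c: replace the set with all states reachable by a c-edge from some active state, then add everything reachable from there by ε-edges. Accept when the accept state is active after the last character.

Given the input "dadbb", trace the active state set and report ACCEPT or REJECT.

S₀ = ε-closure({0}) = {0,1,2,4,6,8,10}
'd' @ 1: {1,2,3,4,6,7,8,10,11}  ✓accept
'a' @ 2: {1,2,3,4,5,6,7,8,9,10}  ✓accept
'd' @ 3: {1,2,3,4,6,7,8,10,11}  ✓accept
'b' @ 4: {}  — no active states
rest 'b' ignored (set empty)
final: {}; accept 1 not in set

Answer: REJECT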